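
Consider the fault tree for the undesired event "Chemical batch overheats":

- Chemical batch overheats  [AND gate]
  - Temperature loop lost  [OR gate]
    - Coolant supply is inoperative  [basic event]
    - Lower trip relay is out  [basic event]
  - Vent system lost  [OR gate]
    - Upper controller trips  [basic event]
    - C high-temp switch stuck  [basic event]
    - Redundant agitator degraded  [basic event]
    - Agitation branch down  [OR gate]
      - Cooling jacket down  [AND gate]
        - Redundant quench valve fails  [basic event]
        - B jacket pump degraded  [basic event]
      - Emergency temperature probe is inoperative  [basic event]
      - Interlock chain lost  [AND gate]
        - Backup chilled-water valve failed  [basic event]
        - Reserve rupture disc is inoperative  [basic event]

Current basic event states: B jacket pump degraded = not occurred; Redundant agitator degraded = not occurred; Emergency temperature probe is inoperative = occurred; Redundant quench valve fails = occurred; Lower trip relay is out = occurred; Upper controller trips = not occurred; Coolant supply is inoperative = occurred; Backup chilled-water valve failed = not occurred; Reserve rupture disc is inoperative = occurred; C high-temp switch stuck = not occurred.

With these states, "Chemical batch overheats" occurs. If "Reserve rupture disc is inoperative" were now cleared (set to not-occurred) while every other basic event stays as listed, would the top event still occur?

Counterfactual: set "Reserve rupture disc is inoperative" to not occurred.
Temperature loop lost [OR]: Coolant supply is inoperative=occurs, Lower trip relay is out=occurs → at least one input occurs → occurs.
Cooling jacket down [AND]: Redundant quench valve fails=occurs, B jacket pump degraded=not → not all inputs occur → does not occur.
Interlock chain lost [AND]: Backup chilled-water valve failed=not, Reserve rupture disc is inoperative=not → not all inputs occur → does not occur.
Agitation branch down [OR]: Cooling jacket down=not, Emergency temperature probe is inoperative=occurs, Interlock chain lost=not → at least one input occurs → occurs.
Vent system lost [OR]: Upper controller trips=not, C high-temp switch stuck=not, Redundant agitator degraded=not, Agitation branch down=occurs → at least one input occurs → occurs.
Chemical batch overheats [AND]: Temperature loop lost=occurs, Vent system lost=occurs → all inputs occur → occurs.

Yes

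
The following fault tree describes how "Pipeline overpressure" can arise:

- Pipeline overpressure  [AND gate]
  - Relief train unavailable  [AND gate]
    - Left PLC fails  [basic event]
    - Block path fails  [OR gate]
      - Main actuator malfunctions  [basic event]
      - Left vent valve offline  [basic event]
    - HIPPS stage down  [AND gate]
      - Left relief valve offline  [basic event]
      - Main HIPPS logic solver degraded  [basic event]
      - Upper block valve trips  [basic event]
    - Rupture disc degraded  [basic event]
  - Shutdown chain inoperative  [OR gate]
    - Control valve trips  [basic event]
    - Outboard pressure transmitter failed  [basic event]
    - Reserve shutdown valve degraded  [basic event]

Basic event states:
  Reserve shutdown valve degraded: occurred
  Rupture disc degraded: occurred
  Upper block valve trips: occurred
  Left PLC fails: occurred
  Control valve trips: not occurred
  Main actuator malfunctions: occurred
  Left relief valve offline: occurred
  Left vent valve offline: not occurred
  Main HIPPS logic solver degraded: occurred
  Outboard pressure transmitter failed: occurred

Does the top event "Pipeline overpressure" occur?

Block path fails [OR]: Main actuator malfunctions=occurs, Left vent valve offline=not → at least one input occurs → occurs.
HIPPS stage down [AND]: Left relief valve offline=occurs, Main HIPPS logic solver degraded=occurs, Upper block valve trips=occurs → all inputs occur → occurs.
Relief train unavailable [AND]: Left PLC fails=occurs, Block path fails=occurs, HIPPS stage down=occurs, Rupture disc degraded=occurs → all inputs occur → occurs.
Shutdown chain inoperative [OR]: Control valve trips=not, Outboard pressure transmitter failed=occurs, Reserve shutdown valve degraded=occurs → at least one input occurs → occurs.
Pipeline overpressure [AND]: Relief train unavailable=occurs, Shutdown chain inoperative=occurs → all inputs occur → occurs.

Yes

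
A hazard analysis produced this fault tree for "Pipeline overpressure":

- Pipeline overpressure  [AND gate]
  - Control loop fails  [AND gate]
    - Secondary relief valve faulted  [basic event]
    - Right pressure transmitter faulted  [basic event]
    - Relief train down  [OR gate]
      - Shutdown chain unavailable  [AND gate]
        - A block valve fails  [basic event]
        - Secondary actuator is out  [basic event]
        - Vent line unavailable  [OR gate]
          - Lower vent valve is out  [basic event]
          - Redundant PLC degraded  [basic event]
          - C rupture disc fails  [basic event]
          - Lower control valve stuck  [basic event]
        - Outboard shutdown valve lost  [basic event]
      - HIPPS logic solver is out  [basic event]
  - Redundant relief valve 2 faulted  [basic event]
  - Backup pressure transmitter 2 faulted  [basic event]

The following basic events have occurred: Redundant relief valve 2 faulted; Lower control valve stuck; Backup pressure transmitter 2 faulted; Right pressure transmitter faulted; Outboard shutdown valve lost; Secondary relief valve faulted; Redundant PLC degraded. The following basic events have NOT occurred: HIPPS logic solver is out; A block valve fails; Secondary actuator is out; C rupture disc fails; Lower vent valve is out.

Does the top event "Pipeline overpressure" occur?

Vent line unavailable [OR]: Lower vent valve is out=not, Redundant PLC degraded=occurs, C rupture disc fails=not, Lower control valve stuck=occurs → at least one input occurs → occurs.
Shutdown chain unavailable [AND]: A block valve fails=not, Secondary actuator is out=not, Vent line unavailable=occurs, Outboard shutdown valve lost=occurs → not all inputs occur → does not occur.
Relief train down [OR]: Shutdown chain unavailable=not, HIPPS logic solver is out=not → no input occurs → does not occur.
Control loop fails [AND]: Secondary relief valve faulted=occurs, Right pressure transmitter faulted=occurs, Relief train down=not → not all inputs occur → does not occur.
Pipeline overpressure [AND]: Control loop fails=not, Redundant relief valve 2 faulted=occurs, Backup pressure transmitter 2 faulted=occurs → not all inputs occur → does not occur.

No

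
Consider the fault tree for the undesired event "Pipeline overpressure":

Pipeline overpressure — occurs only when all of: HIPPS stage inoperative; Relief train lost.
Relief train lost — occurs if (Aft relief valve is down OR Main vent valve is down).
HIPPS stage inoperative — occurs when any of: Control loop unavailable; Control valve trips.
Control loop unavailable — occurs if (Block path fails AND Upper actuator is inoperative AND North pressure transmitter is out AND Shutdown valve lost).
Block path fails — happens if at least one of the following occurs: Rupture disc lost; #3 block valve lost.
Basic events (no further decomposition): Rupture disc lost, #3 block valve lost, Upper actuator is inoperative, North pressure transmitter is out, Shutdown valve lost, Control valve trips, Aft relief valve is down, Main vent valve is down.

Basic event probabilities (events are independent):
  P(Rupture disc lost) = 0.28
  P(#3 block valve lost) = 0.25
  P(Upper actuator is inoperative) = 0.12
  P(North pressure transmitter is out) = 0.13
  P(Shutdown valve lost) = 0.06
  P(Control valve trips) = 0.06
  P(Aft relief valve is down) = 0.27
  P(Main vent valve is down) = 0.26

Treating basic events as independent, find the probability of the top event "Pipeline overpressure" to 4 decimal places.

P(Block path fails) [OR] = 1 − (1−0.28) × (1−0.25) = 0.460000
P(Control loop unavailable) [AND] = 0.460000 × 0.12 × 0.13 × 0.06 = 0.000431
P(HIPPS stage inoperative) [OR] = 1 − (1−0.000431) × (1−0.06) = 0.060405
P(Relief train lost) [OR] = 1 − (1−0.27) × (1−0.26) = 0.459800
P(Pipeline overpressure) [AND] = 0.060405 × 0.459800 = 0.027774
Rounded to 4 decimal places: P(Pipeline overpressure) ≈ 0.0278.

0.0278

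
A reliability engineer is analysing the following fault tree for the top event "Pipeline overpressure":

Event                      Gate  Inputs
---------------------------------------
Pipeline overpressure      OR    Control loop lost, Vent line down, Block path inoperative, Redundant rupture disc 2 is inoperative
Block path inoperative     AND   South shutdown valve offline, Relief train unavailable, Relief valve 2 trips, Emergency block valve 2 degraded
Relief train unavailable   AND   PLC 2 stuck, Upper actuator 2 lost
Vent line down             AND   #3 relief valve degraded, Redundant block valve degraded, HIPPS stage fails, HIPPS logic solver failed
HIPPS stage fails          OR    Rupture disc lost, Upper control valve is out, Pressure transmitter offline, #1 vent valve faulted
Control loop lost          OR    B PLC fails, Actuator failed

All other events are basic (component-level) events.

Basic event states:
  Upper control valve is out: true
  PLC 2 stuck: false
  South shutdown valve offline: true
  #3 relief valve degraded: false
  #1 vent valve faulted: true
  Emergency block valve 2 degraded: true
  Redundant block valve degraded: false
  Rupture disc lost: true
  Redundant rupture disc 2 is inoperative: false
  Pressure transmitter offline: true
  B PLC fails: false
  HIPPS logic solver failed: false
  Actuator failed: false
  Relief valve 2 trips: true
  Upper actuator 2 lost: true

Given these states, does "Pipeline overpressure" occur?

Control loop lost [OR]: B PLC fails=not, Actuator failed=not → no input occurs → does not occur.
HIPPS stage fails [OR]: Rupture disc lost=occurs, Upper control valve is out=occurs, Pressure transmitter offline=occurs, #1 vent valve faulted=occurs → at least one input occurs → occurs.
Vent line down [AND]: #3 relief valve degraded=not, Redundant block valve degraded=not, HIPPS stage fails=occurs, HIPPS logic solver failed=not → not all inputs occur → does not occur.
Relief train unavailable [AND]: PLC 2 stuck=not, Upper actuator 2 lost=occurs → not all inputs occur → does not occur.
Block path inoperative [AND]: South shutdown valve offline=occurs, Relief train unavailable=not, Relief valve 2 trips=occurs, Emergency block valve 2 degraded=occurs → not all inputs occur → does not occur.
Pipeline overpressure [OR]: Control loop lost=not, Vent line down=not, Block path inoperative=not, Redundant rupture disc 2 is inoperative=not → no input occurs → does not occur.

No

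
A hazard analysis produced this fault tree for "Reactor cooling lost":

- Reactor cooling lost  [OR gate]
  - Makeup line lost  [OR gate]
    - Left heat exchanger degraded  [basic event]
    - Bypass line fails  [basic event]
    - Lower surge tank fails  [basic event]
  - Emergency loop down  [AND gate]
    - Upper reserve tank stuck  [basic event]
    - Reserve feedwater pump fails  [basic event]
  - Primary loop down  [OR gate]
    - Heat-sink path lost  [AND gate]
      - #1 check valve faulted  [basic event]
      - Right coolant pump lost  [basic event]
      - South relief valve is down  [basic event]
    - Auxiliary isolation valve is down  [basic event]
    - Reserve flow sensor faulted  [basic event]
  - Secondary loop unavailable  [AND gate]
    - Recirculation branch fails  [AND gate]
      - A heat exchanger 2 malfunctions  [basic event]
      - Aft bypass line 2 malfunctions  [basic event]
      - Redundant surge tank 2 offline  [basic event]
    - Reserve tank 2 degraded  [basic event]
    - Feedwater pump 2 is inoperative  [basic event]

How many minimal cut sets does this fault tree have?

Makeup line lost [OR]: union of children's cut sets → 3 cut set(s).
Emergency loop down [AND]: one cut set from each child combined → 1 × 1 = 1 cut set(s).
Heat-sink path lost [AND]: one cut set from each child combined → 1 × 1 × 1 = 1 cut set(s).
Primary loop down [OR]: union of children's cut sets → 3 cut set(s).
Recirculation branch fails [AND]: one cut set from each child combined → 1 × 1 × 1 = 1 cut set(s).
Secondary loop unavailable [AND]: one cut set from each child combined → 1 × 1 × 1 = 1 cut set(s).
Reactor cooling lost [OR]: union of children's cut sets → 8 cut set(s).
Minimal cut sets: {Left heat exchanger degraded}; {Bypass line fails}; {Lower surge tank fails}; {Reserve feedwater pump fails, Upper reserve tank stuck}; {#1 check valve faulted, Right coolant pump lost, South relief valve is down}; {Auxiliary isolation valve is down}; {Reserve flow sensor faulted}; {A heat exchanger 2 malfunctions, Aft bypass line 2 malfunctions, Feedwater pump 2 is inoperative, Redundant surge tank 2 offline, Reserve tank 2 degraded}.

8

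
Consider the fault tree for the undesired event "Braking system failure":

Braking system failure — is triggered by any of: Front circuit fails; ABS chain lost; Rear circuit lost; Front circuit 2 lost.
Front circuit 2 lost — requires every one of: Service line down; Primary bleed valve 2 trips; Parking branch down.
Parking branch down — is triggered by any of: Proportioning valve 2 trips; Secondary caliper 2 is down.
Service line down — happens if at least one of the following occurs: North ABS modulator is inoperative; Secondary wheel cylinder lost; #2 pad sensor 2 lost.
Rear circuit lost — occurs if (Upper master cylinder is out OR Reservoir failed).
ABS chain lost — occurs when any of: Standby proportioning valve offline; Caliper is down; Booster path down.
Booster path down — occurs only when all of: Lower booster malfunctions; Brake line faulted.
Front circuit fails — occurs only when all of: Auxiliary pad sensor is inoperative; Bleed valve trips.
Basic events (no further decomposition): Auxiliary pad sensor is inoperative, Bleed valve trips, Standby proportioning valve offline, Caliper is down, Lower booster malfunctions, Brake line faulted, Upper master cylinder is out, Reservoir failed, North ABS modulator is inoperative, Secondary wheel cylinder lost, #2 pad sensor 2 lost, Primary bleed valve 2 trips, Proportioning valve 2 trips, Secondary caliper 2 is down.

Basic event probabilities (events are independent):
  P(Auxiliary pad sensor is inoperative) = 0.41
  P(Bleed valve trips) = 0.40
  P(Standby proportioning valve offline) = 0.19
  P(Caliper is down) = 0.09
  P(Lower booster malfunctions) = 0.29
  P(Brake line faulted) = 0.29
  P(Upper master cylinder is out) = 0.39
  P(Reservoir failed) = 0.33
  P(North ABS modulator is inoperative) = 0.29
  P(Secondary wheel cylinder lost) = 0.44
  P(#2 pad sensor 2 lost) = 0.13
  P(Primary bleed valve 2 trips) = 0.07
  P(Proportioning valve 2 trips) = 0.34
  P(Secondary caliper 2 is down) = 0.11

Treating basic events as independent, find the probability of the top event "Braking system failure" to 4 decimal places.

P(Front circuit fails) [AND] = 0.41 × 0.40 = 0.164000
P(Booster path down) [AND] = 0.29 × 0.29 = 0.084100
P(ABS chain lost) [OR] = 1 − (1−0.19) × (1−0.09) × (1−0.084100) = 0.324890
P(Rear circuit lost) [OR] = 1 − (1−0.39) × (1−0.33) = 0.591300
P(Service line down) [OR] = 1 − (1−0.29) × (1−0.44) × (1−0.13) = 0.654088
P(Parking branch down) [OR] = 1 − (1−0.34) × (1−0.11) = 0.412600
P(Front circuit 2 lost) [AND] = 0.654088 × 0.07 × 0.412600 = 0.018891
P(Braking system failure) [OR] = 1 − (1−0.164000) × (1−0.324890) × (1−0.591300) × (1−0.018891) = 0.773691
Rounded to 4 decimal places: P(Braking system failure) ≈ 0.7737.

0.7737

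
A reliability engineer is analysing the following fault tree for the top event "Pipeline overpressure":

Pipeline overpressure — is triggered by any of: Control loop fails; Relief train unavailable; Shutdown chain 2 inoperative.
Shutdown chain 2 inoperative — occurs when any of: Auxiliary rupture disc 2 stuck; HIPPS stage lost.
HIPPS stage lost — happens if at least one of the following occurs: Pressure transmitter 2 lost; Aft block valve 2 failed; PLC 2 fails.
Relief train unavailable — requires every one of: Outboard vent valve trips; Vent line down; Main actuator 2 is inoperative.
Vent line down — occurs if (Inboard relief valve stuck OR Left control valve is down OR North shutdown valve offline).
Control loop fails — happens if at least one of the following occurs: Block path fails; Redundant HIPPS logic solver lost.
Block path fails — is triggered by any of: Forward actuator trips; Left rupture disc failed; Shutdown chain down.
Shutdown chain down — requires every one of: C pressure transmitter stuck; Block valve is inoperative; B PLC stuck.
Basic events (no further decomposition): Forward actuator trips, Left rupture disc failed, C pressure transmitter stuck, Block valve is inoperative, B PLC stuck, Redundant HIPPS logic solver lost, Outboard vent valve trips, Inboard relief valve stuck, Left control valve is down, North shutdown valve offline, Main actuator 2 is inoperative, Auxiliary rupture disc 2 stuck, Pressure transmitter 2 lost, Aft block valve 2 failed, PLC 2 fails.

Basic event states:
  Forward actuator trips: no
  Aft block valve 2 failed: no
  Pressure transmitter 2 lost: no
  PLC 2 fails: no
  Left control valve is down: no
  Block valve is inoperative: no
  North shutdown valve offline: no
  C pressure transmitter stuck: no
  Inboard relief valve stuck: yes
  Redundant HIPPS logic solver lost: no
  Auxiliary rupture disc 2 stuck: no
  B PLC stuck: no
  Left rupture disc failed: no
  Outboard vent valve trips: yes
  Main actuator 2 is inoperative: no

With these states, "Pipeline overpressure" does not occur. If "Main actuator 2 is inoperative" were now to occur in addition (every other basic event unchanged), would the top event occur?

Counterfactual: set "Main actuator 2 is inoperative" to occurred.
Shutdown chain down [AND]: C pressure transmitter stuck=not, Block valve is inoperative=not, B PLC stuck=not → not all inputs occur → does not occur.
Block path fails [OR]: Forward actuator trips=not, Left rupture disc failed=not, Shutdown chain down=not → no input occurs → does not occur.
Control loop fails [OR]: Block path fails=not, Redundant HIPPS logic solver lost=not → no input occurs → does not occur.
Vent line down [OR]: Inboard relief valve stuck=occurs, Left control valve is down=not, North shutdown valve offline=not → at least one input occurs → occurs.
Relief train unavailable [AND]: Outboard vent valve trips=occurs, Vent line down=occurs, Main actuator 2 is inoperative=occurs → all inputs occur → occurs.
HIPPS stage lost [OR]: Pressure transmitter 2 lost=not, Aft block valve 2 failed=not, PLC 2 fails=not → no input occurs → does not occur.
Shutdown chain 2 inoperative [OR]: Auxiliary rupture disc 2 stuck=not, HIPPS stage lost=not → no input occurs → does not occur.
Pipeline overpressure [OR]: Control loop fails=not, Relief train unavailable=occurs, Shutdown chain 2 inoperative=not → at least one input occurs → occurs.

Yes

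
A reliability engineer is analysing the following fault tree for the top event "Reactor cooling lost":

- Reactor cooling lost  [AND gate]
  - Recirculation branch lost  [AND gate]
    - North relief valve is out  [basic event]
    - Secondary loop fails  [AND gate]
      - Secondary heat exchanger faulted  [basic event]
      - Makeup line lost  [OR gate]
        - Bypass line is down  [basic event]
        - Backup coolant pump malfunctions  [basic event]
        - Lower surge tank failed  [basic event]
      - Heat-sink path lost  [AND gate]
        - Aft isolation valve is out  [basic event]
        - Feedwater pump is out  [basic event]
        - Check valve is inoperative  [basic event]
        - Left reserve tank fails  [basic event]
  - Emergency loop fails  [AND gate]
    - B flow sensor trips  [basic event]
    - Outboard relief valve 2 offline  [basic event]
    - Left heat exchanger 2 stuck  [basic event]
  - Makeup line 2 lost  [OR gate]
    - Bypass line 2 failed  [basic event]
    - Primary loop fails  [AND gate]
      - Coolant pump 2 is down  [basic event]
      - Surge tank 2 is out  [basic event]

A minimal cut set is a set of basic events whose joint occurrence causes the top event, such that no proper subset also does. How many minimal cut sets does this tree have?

Makeup line lost [OR]: union of children's cut sets → 3 cut set(s).
Heat-sink path lost [AND]: one cut set from each child combined → 1 × 1 × 1 × 1 = 1 cut set(s).
Secondary loop fails [AND]: one cut set from each child combined → 1 × 3 × 1 = 3 cut set(s).
Recirculation branch lost [AND]: one cut set from each child combined → 1 × 3 = 3 cut set(s).
Emergency loop fails [AND]: one cut set from each child combined → 1 × 1 × 1 = 1 cut set(s).
Primary loop fails [AND]: one cut set from each child combined → 1 × 1 = 1 cut set(s).
Makeup line 2 lost [OR]: union of children's cut sets → 2 cut set(s).
Reactor cooling lost [AND]: one cut set from each child combined → 3 × 1 × 2 = 6 cut set(s).
Minimal cut sets: {Aft isolation valve is out, B flow sensor trips, Bypass line 2 failed, Bypass line is down, Check valve is inoperative, Feedwater pump is out, Left heat exchanger 2 stuck, Left reserve tank fails, North relief valve is out, Outboard relief valve 2 offline, Secondary heat exchanger faulted}; {Aft isolation valve is out, B flow sensor trips, Bypass line is down, Check valve is inoperative, Coolant pump 2 is down, Feedwater pump is out, Left heat exchanger 2 stuck, Left reserve tank fails, North relief valve is out, Outboard relief valve 2 offline, Secondary heat exchanger faulted, Surge tank 2 is out}; {Aft isolation valve is out, B flow sensor trips, Backup coolant pump malfunctions, Bypass line 2 failed, Check valve is inoperative, Feedwater pump is out, Left heat exchanger 2 stuck, Left reserve tank fails, North relief valve is out, Outboard relief valve 2 offline, Secondary heat exchanger faulted}; {Aft isolation valve is out, B flow sensor trips, Backup coolant pump malfunctions, Check valve is inoperative, Coolant pump 2 is down, Feedwater pump is out, Left heat exchanger 2 stuck, Left reserve tank fails, North relief valve is out, Outboard relief valve 2 offline, Secondary heat exchanger faulted, Surge tank 2 is out}; {Aft isolation valve is out, B flow sensor trips, Bypass line 2 failed, Check valve is inoperative, Feedwater pump is out, Left heat exchanger 2 stuck, Left reserve tank fails, Lower surge tank failed, North relief valve is out, Outboard relief valve 2 offline, Secondary heat exchanger faulted}; {Aft isolation valve is out, B flow sensor trips, Check valve is inoperative, Coolant pump 2 is down, Feedwater pump is out, Left heat exchanger 2 stuck, Left reserve tank fails, Lower surge tank failed, North relief valve is out, Outboard relief valve 2 offline, Secondary heat exchanger faulted, Surge tank 2 is out}.

6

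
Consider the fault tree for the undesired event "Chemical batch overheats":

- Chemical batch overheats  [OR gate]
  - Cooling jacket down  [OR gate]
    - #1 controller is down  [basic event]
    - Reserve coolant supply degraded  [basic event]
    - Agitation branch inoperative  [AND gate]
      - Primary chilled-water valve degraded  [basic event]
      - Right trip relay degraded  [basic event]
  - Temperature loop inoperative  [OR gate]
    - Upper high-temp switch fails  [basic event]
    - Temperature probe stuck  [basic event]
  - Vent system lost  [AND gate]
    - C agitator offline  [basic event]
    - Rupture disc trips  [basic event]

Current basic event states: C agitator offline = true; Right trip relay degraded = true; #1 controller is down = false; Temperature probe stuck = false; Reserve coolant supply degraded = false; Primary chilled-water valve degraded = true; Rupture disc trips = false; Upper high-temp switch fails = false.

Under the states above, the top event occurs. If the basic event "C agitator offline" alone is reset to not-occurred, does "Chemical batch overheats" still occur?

Yes

Counterfactual: set "C agitator offline" to not occurred.
Agitation branch inoperative [AND]: Primary chilled-water valve degraded=occurs, Right trip relay degraded=occurs → all inputs occur → occurs.
Cooling jacket down [OR]: #1 controller is down=not, Reserve coolant supply degraded=not, Agitation branch inoperative=occurs → at least one input occurs → occurs.
Temperature loop inoperative [OR]: Upper high-temp switch fails=not, Temperature probe stuck=not → no input occurs → does not occur.
Vent system lost [AND]: C agitator offline=not, Rupture disc trips=not → not all inputs occur → does not occur.
Chemical batch overheats [OR]: Cooling jacket down=occurs, Temperature loop inoperative=not, Vent system lost=not → at least one input occurs → occurs.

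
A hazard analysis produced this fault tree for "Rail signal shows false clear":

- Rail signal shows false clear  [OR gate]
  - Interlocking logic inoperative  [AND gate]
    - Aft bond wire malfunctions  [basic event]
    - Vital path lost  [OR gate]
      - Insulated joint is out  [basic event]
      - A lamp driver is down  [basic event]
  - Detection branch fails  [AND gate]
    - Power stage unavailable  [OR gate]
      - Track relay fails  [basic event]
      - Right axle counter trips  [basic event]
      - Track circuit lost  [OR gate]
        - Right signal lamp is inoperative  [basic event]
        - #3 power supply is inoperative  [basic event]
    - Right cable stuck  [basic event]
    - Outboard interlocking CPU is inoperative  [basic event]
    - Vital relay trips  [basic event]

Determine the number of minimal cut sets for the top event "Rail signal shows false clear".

Vital path lost [OR]: union of children's cut sets → 2 cut set(s).
Interlocking logic inoperative [AND]: one cut set from each child combined → 1 × 2 = 2 cut set(s).
Track circuit lost [OR]: union of children's cut sets → 2 cut set(s).
Power stage unavailable [OR]: union of children's cut sets → 4 cut set(s).
Detection branch fails [AND]: one cut set from each child combined → 4 × 1 × 1 × 1 = 4 cut set(s).
Rail signal shows false clear [OR]: union of children's cut sets → 6 cut set(s).
Minimal cut sets: {Aft bond wire malfunctions, Insulated joint is out}; {A lamp driver is down, Aft bond wire malfunctions}; {Outboard interlocking CPU is inoperative, Right cable stuck, Track relay fails, Vital relay trips}; {Outboard interlocking CPU is inoperative, Right axle counter trips, Right cable stuck, Vital relay trips}; {Outboard interlocking CPU is inoperative, Right cable stuck, Right signal lamp is inoperative, Vital relay trips}; {#3 power supply is inoperative, Outboard interlocking CPU is inoperative, Right cable stuck, Vital relay trips}.

6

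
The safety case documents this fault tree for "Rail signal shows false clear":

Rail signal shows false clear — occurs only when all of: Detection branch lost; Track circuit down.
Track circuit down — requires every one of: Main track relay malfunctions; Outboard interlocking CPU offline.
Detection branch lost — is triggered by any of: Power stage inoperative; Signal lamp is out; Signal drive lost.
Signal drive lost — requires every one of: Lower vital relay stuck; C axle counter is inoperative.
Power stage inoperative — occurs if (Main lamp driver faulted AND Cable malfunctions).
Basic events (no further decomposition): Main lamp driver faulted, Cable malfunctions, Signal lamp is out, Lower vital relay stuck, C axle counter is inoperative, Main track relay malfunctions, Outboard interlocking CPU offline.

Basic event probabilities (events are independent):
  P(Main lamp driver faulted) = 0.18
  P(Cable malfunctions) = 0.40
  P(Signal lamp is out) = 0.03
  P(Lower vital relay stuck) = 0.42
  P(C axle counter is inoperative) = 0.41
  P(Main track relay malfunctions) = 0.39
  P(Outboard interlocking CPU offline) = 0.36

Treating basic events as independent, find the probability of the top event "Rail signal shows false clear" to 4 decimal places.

0.0358

P(Power stage inoperative) [AND] = 0.18 × 0.40 = 0.072000
P(Signal drive lost) [AND] = 0.42 × 0.41 = 0.172200
P(Detection branch lost) [OR] = 1 − (1−0.072000) × (1−0.03) × (1−0.172200) = 0.254848
P(Track circuit down) [AND] = 0.39 × 0.36 = 0.140400
P(Rail signal shows false clear) [AND] = 0.254848 × 0.140400 = 0.035781
Rounded to 4 decimal places: P(Rail signal shows false clear) ≈ 0.0358.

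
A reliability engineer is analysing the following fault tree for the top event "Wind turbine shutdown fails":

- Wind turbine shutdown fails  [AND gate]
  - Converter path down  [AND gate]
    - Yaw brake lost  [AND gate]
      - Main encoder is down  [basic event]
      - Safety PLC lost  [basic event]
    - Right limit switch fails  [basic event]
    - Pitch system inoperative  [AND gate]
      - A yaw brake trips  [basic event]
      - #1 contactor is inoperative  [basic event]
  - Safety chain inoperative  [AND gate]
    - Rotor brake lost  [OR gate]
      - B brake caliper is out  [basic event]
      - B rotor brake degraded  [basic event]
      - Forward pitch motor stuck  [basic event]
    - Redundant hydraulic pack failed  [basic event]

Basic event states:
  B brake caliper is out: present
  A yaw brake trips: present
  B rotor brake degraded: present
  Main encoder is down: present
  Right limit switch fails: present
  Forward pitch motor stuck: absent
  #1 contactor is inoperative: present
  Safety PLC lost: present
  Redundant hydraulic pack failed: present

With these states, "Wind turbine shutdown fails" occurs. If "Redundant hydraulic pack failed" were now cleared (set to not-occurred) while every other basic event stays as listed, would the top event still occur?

No

Counterfactual: set "Redundant hydraulic pack failed" to not occurred.
Yaw brake lost [AND]: Main encoder is down=occurs, Safety PLC lost=occurs → all inputs occur → occurs.
Pitch system inoperative [AND]: A yaw brake trips=occurs, #1 contactor is inoperative=occurs → all inputs occur → occurs.
Converter path down [AND]: Yaw brake lost=occurs, Right limit switch fails=occurs, Pitch system inoperative=occurs → all inputs occur → occurs.
Rotor brake lost [OR]: B brake caliper is out=occurs, B rotor brake degraded=occurs, Forward pitch motor stuck=not → at least one input occurs → occurs.
Safety chain inoperative [AND]: Rotor brake lost=occurs, Redundant hydraulic pack failed=not → not all inputs occur → does not occur.
Wind turbine shutdown fails [AND]: Converter path down=occurs, Safety chain inoperative=not → not all inputs occur → does not occur.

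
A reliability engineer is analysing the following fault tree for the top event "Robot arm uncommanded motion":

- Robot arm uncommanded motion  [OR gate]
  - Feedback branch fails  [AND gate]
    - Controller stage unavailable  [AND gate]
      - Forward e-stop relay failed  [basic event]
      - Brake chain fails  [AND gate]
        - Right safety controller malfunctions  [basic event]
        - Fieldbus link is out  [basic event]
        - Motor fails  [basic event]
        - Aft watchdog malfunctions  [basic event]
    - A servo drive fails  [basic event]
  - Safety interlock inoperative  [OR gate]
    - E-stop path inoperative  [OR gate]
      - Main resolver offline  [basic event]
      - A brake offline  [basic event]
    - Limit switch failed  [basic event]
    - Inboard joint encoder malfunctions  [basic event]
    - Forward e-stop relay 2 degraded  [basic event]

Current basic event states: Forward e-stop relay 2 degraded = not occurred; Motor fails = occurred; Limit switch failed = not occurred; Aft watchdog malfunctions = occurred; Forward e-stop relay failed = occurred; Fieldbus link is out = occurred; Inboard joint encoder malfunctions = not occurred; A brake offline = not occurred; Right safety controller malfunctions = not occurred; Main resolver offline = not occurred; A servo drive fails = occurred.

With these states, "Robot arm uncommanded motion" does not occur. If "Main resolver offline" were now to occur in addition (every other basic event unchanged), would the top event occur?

Counterfactual: set "Main resolver offline" to occurred.
Brake chain fails [AND]: Right safety controller malfunctions=not, Fieldbus link is out=occurs, Motor fails=occurs, Aft watchdog malfunctions=occurs → not all inputs occur → does not occur.
Controller stage unavailable [AND]: Forward e-stop relay failed=occurs, Brake chain fails=not → not all inputs occur → does not occur.
Feedback branch fails [AND]: Controller stage unavailable=not, A servo drive fails=occurs → not all inputs occur → does not occur.
E-stop path inoperative [OR]: Main resolver offline=occurs, A brake offline=not → at least one input occurs → occurs.
Safety interlock inoperative [OR]: E-stop path inoperative=occurs, Limit switch failed=not, Inboard joint encoder malfunctions=not, Forward e-stop relay 2 degraded=not → at least one input occurs → occurs.
Robot arm uncommanded motion [OR]: Feedback branch fails=not, Safety interlock inoperative=occurs → at least one input occurs → occurs.

Yes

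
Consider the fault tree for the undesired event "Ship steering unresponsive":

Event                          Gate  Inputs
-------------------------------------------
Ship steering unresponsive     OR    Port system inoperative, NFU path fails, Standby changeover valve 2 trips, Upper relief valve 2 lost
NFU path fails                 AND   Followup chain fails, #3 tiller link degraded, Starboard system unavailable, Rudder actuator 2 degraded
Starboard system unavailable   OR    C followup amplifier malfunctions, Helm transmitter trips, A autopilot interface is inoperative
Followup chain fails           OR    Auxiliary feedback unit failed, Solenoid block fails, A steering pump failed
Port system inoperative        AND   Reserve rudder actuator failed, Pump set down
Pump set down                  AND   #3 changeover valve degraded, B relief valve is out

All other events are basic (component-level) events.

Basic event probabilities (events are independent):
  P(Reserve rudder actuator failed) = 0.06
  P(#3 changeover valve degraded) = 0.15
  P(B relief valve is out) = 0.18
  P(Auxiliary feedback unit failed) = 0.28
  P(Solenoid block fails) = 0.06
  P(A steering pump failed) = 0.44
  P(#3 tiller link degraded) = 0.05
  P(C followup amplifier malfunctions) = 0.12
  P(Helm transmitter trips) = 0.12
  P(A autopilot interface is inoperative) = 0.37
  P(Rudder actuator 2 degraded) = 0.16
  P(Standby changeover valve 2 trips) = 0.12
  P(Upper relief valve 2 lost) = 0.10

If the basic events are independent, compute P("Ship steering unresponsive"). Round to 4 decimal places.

0.2113

P(Pump set down) [AND] = 0.15 × 0.18 = 0.027000
P(Port system inoperative) [AND] = 0.06 × 0.027000 = 0.001620
P(Followup chain fails) [OR] = 1 − (1−0.28) × (1−0.06) × (1−0.44) = 0.620992
P(Starboard system unavailable) [OR] = 1 − (1−0.12) × (1−0.12) × (1−0.37) = 0.512128
P(NFU path fails) [AND] = 0.620992 × 0.05 × 0.512128 × 0.16 = 0.002544
P(Ship steering unresponsive) [OR] = 1 − (1−0.001620) × (1−0.002544) × (1−0.12) × (1−0.10) = 0.211295
Rounded to 4 decimal places: P(Ship steering unresponsive) ≈ 0.2113.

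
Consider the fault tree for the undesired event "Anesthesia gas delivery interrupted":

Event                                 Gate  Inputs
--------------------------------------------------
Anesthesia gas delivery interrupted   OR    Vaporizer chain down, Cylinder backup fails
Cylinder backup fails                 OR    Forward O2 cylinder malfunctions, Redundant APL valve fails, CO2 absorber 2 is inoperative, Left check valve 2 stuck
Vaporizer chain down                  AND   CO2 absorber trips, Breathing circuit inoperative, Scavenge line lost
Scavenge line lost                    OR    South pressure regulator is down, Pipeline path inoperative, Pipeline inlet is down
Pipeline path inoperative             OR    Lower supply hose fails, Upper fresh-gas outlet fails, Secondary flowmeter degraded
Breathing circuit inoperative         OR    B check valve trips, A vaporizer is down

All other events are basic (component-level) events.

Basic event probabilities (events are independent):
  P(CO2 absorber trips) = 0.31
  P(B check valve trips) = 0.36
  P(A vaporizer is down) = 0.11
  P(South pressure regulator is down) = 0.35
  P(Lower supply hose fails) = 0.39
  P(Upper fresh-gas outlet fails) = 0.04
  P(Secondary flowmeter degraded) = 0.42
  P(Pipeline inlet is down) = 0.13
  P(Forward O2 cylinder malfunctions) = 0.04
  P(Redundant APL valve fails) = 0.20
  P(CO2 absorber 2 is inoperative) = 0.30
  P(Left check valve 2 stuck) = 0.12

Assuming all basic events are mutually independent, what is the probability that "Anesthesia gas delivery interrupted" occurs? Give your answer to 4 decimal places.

P(Breathing circuit inoperative) [OR] = 1 − (1−0.36) × (1−0.11) = 0.430400
P(Pipeline path inoperative) [OR] = 1 − (1−0.39) × (1−0.04) × (1−0.42) = 0.660352
P(Scavenge line lost) [OR] = 1 − (1−0.35) × (1−0.660352) × (1−0.13) = 0.807929
P(Vaporizer chain down) [AND] = 0.31 × 0.430400 × 0.807929 = 0.107797
P(Cylinder backup fails) [OR] = 1 − (1−0.04) × (1−0.20) × (1−0.30) × (1−0.12) = 0.526912
P(Anesthesia gas delivery interrupted) [OR] = 1 − (1−0.107797) × (1−0.526912) = 0.577909
Rounded to 4 decimal places: P(Anesthesia gas delivery interrupted) ≈ 0.5779.

0.5779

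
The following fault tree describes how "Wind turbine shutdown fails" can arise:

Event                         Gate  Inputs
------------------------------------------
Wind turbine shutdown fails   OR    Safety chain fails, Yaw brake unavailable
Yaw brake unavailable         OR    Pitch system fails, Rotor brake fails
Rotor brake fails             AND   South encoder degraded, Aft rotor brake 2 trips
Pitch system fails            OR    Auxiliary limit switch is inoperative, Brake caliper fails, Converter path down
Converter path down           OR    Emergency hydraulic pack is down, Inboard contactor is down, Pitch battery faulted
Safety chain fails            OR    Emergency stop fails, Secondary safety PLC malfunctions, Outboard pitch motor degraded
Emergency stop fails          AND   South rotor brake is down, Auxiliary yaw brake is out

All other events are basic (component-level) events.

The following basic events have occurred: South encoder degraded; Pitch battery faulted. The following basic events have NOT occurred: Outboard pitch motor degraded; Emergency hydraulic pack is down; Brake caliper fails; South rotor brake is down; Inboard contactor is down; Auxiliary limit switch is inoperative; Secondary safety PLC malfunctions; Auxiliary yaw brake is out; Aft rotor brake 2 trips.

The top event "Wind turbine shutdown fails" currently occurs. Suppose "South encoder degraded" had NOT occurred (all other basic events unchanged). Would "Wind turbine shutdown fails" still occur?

Yes

Counterfactual: set "South encoder degraded" to not occurred.
Emergency stop fails [AND]: South rotor brake is down=not, Auxiliary yaw brake is out=not → not all inputs occur → does not occur.
Safety chain fails [OR]: Emergency stop fails=not, Secondary safety PLC malfunctions=not, Outboard pitch motor degraded=not → no input occurs → does not occur.
Converter path down [OR]: Emergency hydraulic pack is down=not, Inboard contactor is down=not, Pitch battery faulted=occurs → at least one input occurs → occurs.
Pitch system fails [OR]: Auxiliary limit switch is inoperative=not, Brake caliper fails=not, Converter path down=occurs → at least one input occurs → occurs.
Rotor brake fails [AND]: South encoder degraded=not, Aft rotor brake 2 trips=not → not all inputs occur → does not occur.
Yaw brake unavailable [OR]: Pitch system fails=occurs, Rotor brake fails=not → at least one input occurs → occurs.
Wind turbine shutdown fails [OR]: Safety chain fails=not, Yaw brake unavailable=occurs → at least one input occurs → occurs.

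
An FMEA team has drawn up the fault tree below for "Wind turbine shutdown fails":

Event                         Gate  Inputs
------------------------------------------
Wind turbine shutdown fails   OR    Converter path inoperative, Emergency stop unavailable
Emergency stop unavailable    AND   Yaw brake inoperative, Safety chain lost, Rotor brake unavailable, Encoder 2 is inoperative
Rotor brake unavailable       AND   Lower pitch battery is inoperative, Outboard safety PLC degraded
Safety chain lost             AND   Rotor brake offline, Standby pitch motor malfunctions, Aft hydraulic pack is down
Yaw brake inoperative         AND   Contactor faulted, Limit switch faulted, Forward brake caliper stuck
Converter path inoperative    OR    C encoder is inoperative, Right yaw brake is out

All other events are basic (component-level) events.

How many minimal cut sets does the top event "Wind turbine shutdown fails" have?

3

Converter path inoperative [OR]: union of children's cut sets → 2 cut set(s).
Yaw brake inoperative [AND]: one cut set from each child combined → 1 × 1 × 1 = 1 cut set(s).
Safety chain lost [AND]: one cut set from each child combined → 1 × 1 × 1 = 1 cut set(s).
Rotor brake unavailable [AND]: one cut set from each child combined → 1 × 1 = 1 cut set(s).
Emergency stop unavailable [AND]: one cut set from each child combined → 1 × 1 × 1 × 1 = 1 cut set(s).
Wind turbine shutdown fails [OR]: union of children's cut sets → 3 cut set(s).
Minimal cut sets: {C encoder is inoperative}; {Right yaw brake is out}; {Aft hydraulic pack is down, Contactor faulted, Encoder 2 is inoperative, Forward brake caliper stuck, Limit switch faulted, Lower pitch battery is inoperative, Outboard safety PLC degraded, Rotor brake offline, Standby pitch motor malfunctions}.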